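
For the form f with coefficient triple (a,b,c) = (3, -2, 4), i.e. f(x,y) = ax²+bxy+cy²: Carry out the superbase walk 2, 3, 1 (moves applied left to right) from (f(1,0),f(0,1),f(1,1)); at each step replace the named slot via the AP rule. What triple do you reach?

start (3,4,5) = (f(1,0),f(0,1),f(1,1))
replace slot 2: 2·(3+5) − 4 = 12 → (3,12,5)
replace slot 3: 2·(3+12) − 5 = 25 → (3,12,25)
replace slot 1: 2·(12+25) − 3 = 71 → (71,12,25)

71,12,25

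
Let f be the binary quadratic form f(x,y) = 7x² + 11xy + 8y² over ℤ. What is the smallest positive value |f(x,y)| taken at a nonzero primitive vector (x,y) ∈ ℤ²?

translate: b→-3 (≡11 mod 14), so (7,11,8)→(7,-3,4)
flip: (7,-3,4)→(4,3,7)
reduced (well bottom): (4,3,7) with a≤c, −a<b≤a
well minimum = a = 4

4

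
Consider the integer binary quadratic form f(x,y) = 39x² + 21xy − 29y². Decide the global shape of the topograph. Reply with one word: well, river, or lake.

D = b²−4ac = 21² − 4·39·(-29) = 4965
D > 0 non-square ⇒ indefinite ⇒ periodic river

river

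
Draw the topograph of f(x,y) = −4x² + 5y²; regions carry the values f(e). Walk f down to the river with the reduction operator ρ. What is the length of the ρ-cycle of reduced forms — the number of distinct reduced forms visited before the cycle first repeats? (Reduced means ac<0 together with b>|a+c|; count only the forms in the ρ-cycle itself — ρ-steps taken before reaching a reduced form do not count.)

D = 80, ⌊√D⌋ = 8
descent: ρ → (5,0,-4)
descent: ρ → (-4,8,1)  [lands on river]
river: ρ → (1,8,-4)
ρ-cycle length = 2 (tail of 2 descent steps not counted)

2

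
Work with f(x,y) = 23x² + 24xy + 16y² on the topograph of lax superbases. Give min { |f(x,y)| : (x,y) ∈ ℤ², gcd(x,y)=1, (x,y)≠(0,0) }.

translate: b→-22 (≡24 mod 46), so (23,24,16)→(23,-22,15)
flip: (23,-22,15)→(15,22,23)
translate: b→-8 (≡22 mod 30), so (15,22,23)→(15,-8,16)
reduced (well bottom): (15,-8,16) with a≤c, −a<b≤a
well minimum = a = 15

15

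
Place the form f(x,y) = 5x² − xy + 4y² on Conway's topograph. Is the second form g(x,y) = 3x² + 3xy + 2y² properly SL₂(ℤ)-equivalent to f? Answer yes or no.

D₁ = -79, D₂ = -15
discriminants differ ⇒ not SL₂(ℤ)-equivalent

no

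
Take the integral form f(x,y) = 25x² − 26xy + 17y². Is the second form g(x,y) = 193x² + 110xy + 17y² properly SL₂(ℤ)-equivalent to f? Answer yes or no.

D₁ = -1024, D₂ = -1024
f: translate: b→24 (≡-26 mod 50), so (25,-26,17)→(25,24,16)
f: flip: (25,24,16)→(16,-24,25)
f: translate: b→8 (≡-24 mod 32), so (16,-24,25)→(16,8,17)
f: reduced (well bottom): (16,8,17) with a≤c, −a<b≤a
g: flip: (193,110,17)→(17,-110,193)
g: translate: b→-8 (≡-110 mod 34), so (17,-110,193)→(17,-8,16)
g: flip: (17,-8,16)→(16,8,17)
g: reduced (well bottom): (16,8,17) with a≤c, −a<b≤a
reduced forms (16, 8, 17) vs (16, 8, 17) ⇒ equivalent

yes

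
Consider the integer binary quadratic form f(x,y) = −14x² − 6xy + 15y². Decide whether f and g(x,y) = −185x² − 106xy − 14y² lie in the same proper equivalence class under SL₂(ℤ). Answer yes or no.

D₁ = 876, D₂ = 876
river cycle of f (length 6): (15, 6, -14), (-14, 22, 7), (7, 20, -17), (-17, 14, 10), (10, 26, -5), (-5, 24, 15)
river cycle of g (length 6): (-14, 22, 7), (7, 20, -17), (-17, 14, 10), (10, 26, -5), (-5, 24, 15), (15, 6, -14)
cycles coincide ⇒ equivalent

yes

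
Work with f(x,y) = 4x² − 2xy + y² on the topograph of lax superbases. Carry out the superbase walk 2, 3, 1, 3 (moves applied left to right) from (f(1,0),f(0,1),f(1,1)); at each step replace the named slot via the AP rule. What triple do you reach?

start (4,1,3) = (f(1,0),f(0,1),f(1,1))
replace slot 2: 2·(4+3) − 1 = 13 → (4,13,3)
replace slot 3: 2·(4+13) − 3 = 31 → (4,13,31)
replace slot 1: 2·(13+31) − 4 = 84 → (84,13,31)
replace slot 3: 2·(84+13) − 31 = 163 → (84,13,163)

84,13,163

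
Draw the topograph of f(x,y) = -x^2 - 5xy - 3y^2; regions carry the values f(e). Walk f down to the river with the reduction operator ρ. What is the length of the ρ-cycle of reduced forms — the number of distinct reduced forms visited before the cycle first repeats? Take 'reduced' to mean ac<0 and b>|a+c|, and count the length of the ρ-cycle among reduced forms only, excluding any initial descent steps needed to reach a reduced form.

D = 13, ⌊√D⌋ = 3
descent: ρ → (-3,-1,1)
descent: ρ → (1,3,-1)  [lands on river]
river: ρ → (-1,3,1)
ρ-cycle length = 2 (tail of 2 descent steps not counted)

2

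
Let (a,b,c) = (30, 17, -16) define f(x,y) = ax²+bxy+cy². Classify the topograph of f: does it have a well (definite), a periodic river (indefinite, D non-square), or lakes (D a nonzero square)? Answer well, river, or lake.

D = b²−4ac = 17² − 4·30·(-16) = 2209
D = 47² is a perfect square ⇒ form factors over ℤ ⇒ lakes

lake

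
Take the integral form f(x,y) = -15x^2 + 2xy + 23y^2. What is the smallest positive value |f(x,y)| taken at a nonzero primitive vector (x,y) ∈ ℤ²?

descent: ρ → (23,-2,-15)
descent: ρ → (-15,32,6)  [lands on river]
river: ρ → (6,28,-25)
river: ρ → (-25,22,9)
river: ρ → (9,32,-10)
river: ρ → (-10,28,15)
river: ρ → (15,32,-6)
river: ρ → (-6,28,25)
river: ρ → (25,22,-9)
river: ρ → (-9,32,10)
river: ρ → (10,28,-15)
closes: descent 2, river 10
min |a| on river = 6

6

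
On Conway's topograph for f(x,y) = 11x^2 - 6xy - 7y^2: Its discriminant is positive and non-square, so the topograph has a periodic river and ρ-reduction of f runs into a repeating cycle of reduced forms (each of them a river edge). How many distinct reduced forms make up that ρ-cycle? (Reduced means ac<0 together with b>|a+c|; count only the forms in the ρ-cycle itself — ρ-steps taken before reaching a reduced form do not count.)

D = 344, ⌊√D⌋ = 18
descent: ρ → (-7,6,11)  [lands on river]
river: ρ → (11,16,-2)
river: ρ → (-2,16,11)
river: ρ → (11,6,-7)
river: ρ → (-7,8,10)
river: ρ → (10,12,-5)
river: ρ → (-5,18,1)
river: ρ → (1,18,-5)
river: ρ → (-5,12,10)
river: ρ → (10,8,-7)
ρ-cycle length = 10 (tail of 1 descent step not counted)

10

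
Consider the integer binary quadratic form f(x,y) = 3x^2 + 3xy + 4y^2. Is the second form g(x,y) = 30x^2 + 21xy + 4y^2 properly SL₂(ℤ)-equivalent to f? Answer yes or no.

D₁ = -39, D₂ = -39
f: reduced (well bottom): (3,3,4) with a≤c, −a<b≤a
g: flip: (30,21,4)→(4,-21,30)
g: translate: b→3 (≡-21 mod 8), so (4,-21,30)→(4,3,3)
g: flip: (4,3,3)→(3,-3,4)
g: translate: b→3 (≡-3 mod 6), so (3,-3,4)→(3,3,4)
g: reduced (well bottom): (3,3,4) with a≤c, −a<b≤a
reduced forms (3, 3, 4) vs (3, 3, 4) ⇒ equivalent

yes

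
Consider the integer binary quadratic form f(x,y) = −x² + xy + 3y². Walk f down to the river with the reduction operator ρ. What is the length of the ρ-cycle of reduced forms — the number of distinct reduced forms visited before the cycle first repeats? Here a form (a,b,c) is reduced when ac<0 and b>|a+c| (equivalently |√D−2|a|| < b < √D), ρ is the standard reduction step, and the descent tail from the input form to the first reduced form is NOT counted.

D = 13, ⌊√D⌋ = 3
descent: ρ → (3,-1,-1)
descent: ρ → (-1,3,1)  [lands on river]
river: ρ → (1,3,-1)
ρ-cycle length = 2 (tail of 2 descent steps not counted)

2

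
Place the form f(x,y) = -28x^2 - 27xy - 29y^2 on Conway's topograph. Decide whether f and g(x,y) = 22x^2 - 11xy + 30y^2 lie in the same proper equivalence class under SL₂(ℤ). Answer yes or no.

D₁ = -2519, D₂ = -2519
f is negative-definite; reduce −f:
−f: reduced (well bottom): (28,27,29) with a≤c, −a<b≤a
flip sign back: reduced form of f is (-28,-27,-29)
g: reduced (well bottom): (22,-11,30) with a≤c, −a<b≤a
reduced forms (-28, -27, -29) vs (22, -11, 30) ⇒ inequivalent

no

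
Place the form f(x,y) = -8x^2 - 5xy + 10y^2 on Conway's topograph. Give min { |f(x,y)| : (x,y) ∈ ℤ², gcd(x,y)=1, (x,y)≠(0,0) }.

descent: ρ → (10,5,-8)  [lands on river]
river: ρ → (-8,11,7)
river: ρ → (7,17,-2)
river: ρ → (-2,15,15)
river: ρ → (15,15,-2)
river: ρ → (-2,17,7)
river: ρ → (7,11,-8)
river: ρ → (-8,5,10)
river: ρ → (10,15,-3)
river: ρ → (-3,15,10)
closes: descent 1, river 10
min |a| on river = 2

2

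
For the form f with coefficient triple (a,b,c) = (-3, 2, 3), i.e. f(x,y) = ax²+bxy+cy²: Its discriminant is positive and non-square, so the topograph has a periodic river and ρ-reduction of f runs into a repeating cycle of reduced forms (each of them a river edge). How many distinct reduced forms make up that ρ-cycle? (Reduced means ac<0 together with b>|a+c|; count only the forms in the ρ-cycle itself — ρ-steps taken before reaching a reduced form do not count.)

D = 40, ⌊√D⌋ = 6
river: ρ → (3,4,-2)
river: ρ → (-2,4,3)
river: ρ → (3,2,-3)
river: ρ → (-3,4,2)
river: ρ → (2,4,-3)
river: ρ → (-3,2,3)
ρ-cycle length = 6 (tail of 0 descent steps not counted)

6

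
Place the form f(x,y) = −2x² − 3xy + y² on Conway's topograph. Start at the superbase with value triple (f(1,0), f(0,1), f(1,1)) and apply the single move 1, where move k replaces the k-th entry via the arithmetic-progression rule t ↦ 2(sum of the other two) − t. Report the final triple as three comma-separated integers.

start (-2,1,-4) = (f(1,0),f(0,1),f(1,1))
replace slot 1: 2·(1+(-4)) − (-2) = -4 → (-4,1,-4)

-4,1,-4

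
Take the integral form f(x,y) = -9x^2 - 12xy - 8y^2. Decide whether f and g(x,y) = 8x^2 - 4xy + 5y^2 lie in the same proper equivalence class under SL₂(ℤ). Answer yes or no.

D₁ = -144, D₂ = -144
f is negative-definite; reduce −f:
−f: translate: b→-6 (≡12 mod 18), so (9,12,8)→(9,-6,5)
−f: flip: (9,-6,5)→(5,6,9)
−f: translate: b→-4 (≡6 mod 10), so (5,6,9)→(5,-4,8)
−f: reduced (well bottom): (5,-4,8) with a≤c, −a<b≤a
flip sign back: reduced form of f is (-5,4,-8)
g: flip: (8,-4,5)→(5,4,8)
g: reduced (well bottom): (5,4,8) with a≤c, −a<b≤a
reduced forms (-5, 4, -8) vs (5, 4, 8) ⇒ inequivalent

no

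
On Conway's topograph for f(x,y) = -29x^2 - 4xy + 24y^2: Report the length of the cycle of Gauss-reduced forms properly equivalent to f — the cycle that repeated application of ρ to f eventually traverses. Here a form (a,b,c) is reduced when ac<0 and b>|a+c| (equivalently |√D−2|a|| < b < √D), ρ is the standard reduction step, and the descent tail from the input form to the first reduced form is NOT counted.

D = 2800, ⌊√D⌋ = 52
descent: ρ → (24,52,-1)  [lands on river]
river: ρ → (-1,52,24)
river: ρ → (24,44,-9)
river: ρ → (-9,46,19)
river: ρ → (19,30,-25)
river: ρ → (-25,20,24)
river: ρ → (24,28,-21)
river: ρ → (-21,14,31)
river: ρ → (31,48,-4)
river: ρ → (-4,48,31)
river: ρ → (31,14,-21)
river: ρ → (-21,28,24)
river: ρ → (24,20,-25)
river: ρ → (-25,30,19)
river: ρ → (19,46,-9)
river: ρ → (-9,44,24)
ρ-cycle length = 16 (tail of 1 descent step not counted)

16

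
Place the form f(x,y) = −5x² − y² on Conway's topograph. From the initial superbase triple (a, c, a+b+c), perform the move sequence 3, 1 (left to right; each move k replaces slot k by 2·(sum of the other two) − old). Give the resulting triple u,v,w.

start (-5,-1,-6) = (f(1,0),f(0,1),f(1,1))
replace slot 3: 2·((-5)+(-1)) − (-6) = -6 → (-5,-1,-6)
replace slot 1: 2·((-1)+(-6)) − (-5) = -9 → (-9,-1,-6)

-9,-1,-6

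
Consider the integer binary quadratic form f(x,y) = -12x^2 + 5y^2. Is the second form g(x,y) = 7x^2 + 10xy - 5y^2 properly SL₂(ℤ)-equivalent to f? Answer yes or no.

D₁ = 240, D₂ = 240
river cycle of f (length 6): (5, 10, -7), (-7, 4, 8), (8, 12, -3), (-3, 12, 8), (8, 4, -7), (-7, 10, 5)
river cycle of g (length 6): (-5, 10, 7), (7, 4, -8), (-8, 12, 3), (3, 12, -8), (-8, 4, 7), (7, 10, -5)
cycles differ ⇒ inequivalent

no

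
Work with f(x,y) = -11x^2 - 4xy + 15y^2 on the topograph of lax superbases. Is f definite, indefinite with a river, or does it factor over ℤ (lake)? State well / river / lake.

D = b²−4ac = (-4)² − 4·(-11)·15 = 676
D = 26² is a perfect square ⇒ form factors over ℤ ⇒ lakes

lake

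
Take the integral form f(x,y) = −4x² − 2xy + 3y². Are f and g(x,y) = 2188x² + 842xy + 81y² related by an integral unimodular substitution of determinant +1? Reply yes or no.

D₁ = 52, D₂ = 52
river cycle of f (length 10): (3, 2, -4), (-4, 6, 1), (1, 6, -4), (-4, 2, 3), (3, 4, -3), (-3, 2, 4), (4, 6, -1), (-1, 6, 4), (4, 2, -3), (-3, 4, 3)
river cycle of g (length 10): (3, 2, -4), (-4, 6, 1), (1, 6, -4), (-4, 2, 3), (3, 4, -3), (-3, 2, 4), (4, 6, -1), (-1, 6, 4), (4, 2, -3), (-3, 4, 3)
cycles coincide ⇒ equivalent

yes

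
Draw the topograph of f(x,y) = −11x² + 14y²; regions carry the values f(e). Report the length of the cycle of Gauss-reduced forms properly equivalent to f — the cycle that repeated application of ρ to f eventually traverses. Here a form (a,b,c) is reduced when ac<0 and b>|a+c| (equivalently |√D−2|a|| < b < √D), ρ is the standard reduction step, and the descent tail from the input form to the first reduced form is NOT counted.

D = 616, ⌊√D⌋ = 24
descent: ρ → (14,0,-11)
descent: ρ → (-11,22,3)  [lands on river]
river: ρ → (3,20,-18)
river: ρ → (-18,16,5)
river: ρ → (5,24,-2)
river: ρ → (-2,24,5)
river: ρ → (5,16,-18)
river: ρ → (-18,20,3)
river: ρ → (3,22,-11)
ρ-cycle length = 8 (tail of 2 descent steps not counted)

8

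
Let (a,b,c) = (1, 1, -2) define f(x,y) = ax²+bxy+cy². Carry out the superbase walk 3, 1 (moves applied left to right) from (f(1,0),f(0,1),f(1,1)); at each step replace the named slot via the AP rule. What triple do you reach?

start (1,-2,0) = (f(1,0),f(0,1),f(1,1))
replace slot 3: 2·(1+(-2)) − 0 = -2 → (1,-2,-2)
replace slot 1: 2·((-2)+(-2)) − 1 = -9 → (-9,-2,-2)

-9,-2,-2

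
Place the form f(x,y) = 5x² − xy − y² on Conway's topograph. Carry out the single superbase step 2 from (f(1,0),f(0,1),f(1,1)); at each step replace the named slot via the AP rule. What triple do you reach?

start (5,-1,3) = (f(1,0),f(0,1),f(1,1))
replace slot 2: 2·(5+3) − (-1) = 17 → (5,17,3)

5,17,3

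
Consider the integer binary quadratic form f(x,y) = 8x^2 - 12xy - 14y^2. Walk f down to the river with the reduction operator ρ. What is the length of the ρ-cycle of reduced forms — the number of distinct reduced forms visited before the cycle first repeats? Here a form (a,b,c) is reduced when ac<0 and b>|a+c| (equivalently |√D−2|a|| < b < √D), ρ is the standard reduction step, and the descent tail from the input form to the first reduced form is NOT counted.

D = 592, ⌊√D⌋ = 24
descent: ρ → (-14,12,8)  [lands on river]
river: ρ → (8,20,-6)
river: ρ → (-6,16,14)
river: ρ → (14,12,-8)
river: ρ → (-8,20,6)
river: ρ → (6,16,-14)
ρ-cycle length = 6 (tail of 1 descent step not counted)

6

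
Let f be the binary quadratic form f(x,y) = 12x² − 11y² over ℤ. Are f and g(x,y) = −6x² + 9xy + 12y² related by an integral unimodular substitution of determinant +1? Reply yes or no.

D₁ = 528, D₂ = 369
discriminants differ ⇒ not SL₂(ℤ)-equivalent

no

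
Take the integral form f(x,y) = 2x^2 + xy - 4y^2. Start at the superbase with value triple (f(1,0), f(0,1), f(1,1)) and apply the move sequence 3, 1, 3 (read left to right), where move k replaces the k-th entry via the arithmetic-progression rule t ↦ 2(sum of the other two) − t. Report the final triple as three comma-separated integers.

start (2,-4,-1) = (f(1,0),f(0,1),f(1,1))
replace slot 3: 2·(2+(-4)) − (-1) = -3 → (2,-4,-3)
replace slot 1: 2·((-4)+(-3)) − 2 = -16 → (-16,-4,-3)
replace slot 3: 2·((-16)+(-4)) − (-3) = -37 → (-16,-4,-37)

-16,-4,-37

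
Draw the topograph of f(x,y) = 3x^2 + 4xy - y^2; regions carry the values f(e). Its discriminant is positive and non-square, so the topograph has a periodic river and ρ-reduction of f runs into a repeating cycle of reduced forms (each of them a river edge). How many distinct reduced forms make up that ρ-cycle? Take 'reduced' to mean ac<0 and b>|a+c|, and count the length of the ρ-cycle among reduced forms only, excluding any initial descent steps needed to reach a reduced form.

D = 28, ⌊√D⌋ = 5
river: ρ → (-1,4,3)
river: ρ → (3,2,-2)
river: ρ → (-2,2,3)
river: ρ → (3,4,-1)
ρ-cycle length = 4 (tail of 0 descent steps not counted)

4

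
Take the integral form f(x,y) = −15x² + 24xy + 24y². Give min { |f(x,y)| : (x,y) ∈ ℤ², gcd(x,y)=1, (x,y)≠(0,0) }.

river: ρ → (24,24,-15)
river: ρ → (-15,36,12)
river: ρ → (12,36,-15)
river: ρ → (-15,24,24)
closes: descent 0, river 4
min |a| on river = 12

12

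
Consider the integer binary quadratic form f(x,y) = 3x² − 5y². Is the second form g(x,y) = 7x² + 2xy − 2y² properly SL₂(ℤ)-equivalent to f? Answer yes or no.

D₁ = 60, D₂ = 60
river cycle of f (length 2): (3, 6, -2), (-2, 6, 3)
river cycle of g (length 2): (-2, 6, 3), (3, 6, -2)
cycles coincide ⇒ equivalent

yes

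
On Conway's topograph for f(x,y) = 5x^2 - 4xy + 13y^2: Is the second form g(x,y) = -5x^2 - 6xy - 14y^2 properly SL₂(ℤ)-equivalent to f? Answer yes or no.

D₁ = -244, D₂ = -244
f: reduced (well bottom): (5,-4,13) with a≤c, −a<b≤a
g is negative-definite; reduce −g:
−g: translate: b→-4 (≡6 mod 10), so (5,6,14)→(5,-4,13)
−g: reduced (well bottom): (5,-4,13) with a≤c, −a<b≤a
flip sign back: reduced form of g is (-5,4,-13)
reduced forms (5, -4, 13) vs (-5, 4, -13) ⇒ inequivalent

no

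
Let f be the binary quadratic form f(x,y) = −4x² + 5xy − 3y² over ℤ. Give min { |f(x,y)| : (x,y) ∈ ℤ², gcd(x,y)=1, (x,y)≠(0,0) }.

translate: b→3 (≡-5 mod 8), so (4,-5,3)→(4,3,2)
flip: (4,3,2)→(2,-3,4)
translate: b→1 (≡-3 mod 4), so (2,-3,4)→(2,1,3)
reduced (well bottom): (2,1,3) with a≤c, −a<b≤a
well minimum |f| = |-2| = 2 (negative-definite)

2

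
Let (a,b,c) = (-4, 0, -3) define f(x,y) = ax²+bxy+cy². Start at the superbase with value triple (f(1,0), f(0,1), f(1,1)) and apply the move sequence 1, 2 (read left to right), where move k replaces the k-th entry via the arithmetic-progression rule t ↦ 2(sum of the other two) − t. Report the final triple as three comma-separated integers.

start (-4,-3,-7) = (f(1,0),f(0,1),f(1,1))
replace slot 1: 2·((-3)+(-7)) − (-4) = -16 → (-16,-3,-7)
replace slot 2: 2·((-16)+(-7)) − (-3) = -43 → (-16,-43,-7)

-16,-43,-7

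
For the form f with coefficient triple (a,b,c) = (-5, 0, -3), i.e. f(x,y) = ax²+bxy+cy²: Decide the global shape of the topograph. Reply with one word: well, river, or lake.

D = b²−4ac = 0² − 4·(-5)·(-3) = -60
D < 0 ⇒ definite ⇒ every region one sign ⇒ single well

well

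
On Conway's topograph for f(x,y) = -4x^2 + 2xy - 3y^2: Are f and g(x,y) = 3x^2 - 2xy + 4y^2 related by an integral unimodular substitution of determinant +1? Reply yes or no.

D₁ = -44, D₂ = -44
f is negative-definite; reduce −f:
−f: flip: (4,-2,3)→(3,2,4)
−f: reduced (well bottom): (3,2,4) with a≤c, −a<b≤a
flip sign back: reduced form of f is (-3,-2,-4)
g: reduced (well bottom): (3,-2,4) with a≤c, −a<b≤a
reduced forms (-3, -2, -4) vs (3, -2, 4) ⇒ inequivalent

no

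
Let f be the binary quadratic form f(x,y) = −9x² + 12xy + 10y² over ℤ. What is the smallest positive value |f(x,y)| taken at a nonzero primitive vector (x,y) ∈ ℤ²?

river: ρ → (10,8,-11)
river: ρ → (-11,14,7)
river: ρ → (7,14,-11)
river: ρ → (-11,8,10)
river: ρ → (10,12,-9)
river: ρ → (-9,6,13)
river: ρ → (13,20,-2)
river: ρ → (-2,20,13)
river: ρ → (13,6,-9)
river: ρ → (-9,12,10)
closes: descent 0, river 10
min |a| on river = 2

2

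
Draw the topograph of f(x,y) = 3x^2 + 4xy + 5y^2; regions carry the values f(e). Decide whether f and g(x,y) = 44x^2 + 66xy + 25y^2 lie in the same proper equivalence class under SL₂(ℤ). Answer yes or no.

D₁ = -44, D₂ = -44
f: translate: b→-2 (≡4 mod 6), so (3,4,5)→(3,-2,4)
f: reduced (well bottom): (3,-2,4) with a≤c, −a<b≤a
g: translate: b→-22 (≡66 mod 88), so (44,66,25)→(44,-22,3)
g: flip: (44,-22,3)→(3,22,44)
g: translate: b→-2 (≡22 mod 6), so (3,22,44)→(3,-2,4)
g: reduced (well bottom): (3,-2,4) with a≤c, −a<b≤a
reduced forms (3, -2, 4) vs (3, -2, 4) ⇒ equivalent

yes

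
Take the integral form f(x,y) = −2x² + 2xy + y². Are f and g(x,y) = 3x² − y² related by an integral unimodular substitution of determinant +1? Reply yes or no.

D₁ = 12, D₂ = 12
river cycle of f (length 2): (1, 2, -2), (-2, 2, 1)
river cycle of g (length 2): (-1, 2, 2), (2, 2, -1)
cycles differ ⇒ inequivalent

no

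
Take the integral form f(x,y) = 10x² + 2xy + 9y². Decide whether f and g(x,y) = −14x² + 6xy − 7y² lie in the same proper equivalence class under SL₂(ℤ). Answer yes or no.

D₁ = -356, D₂ = -356
f: flip: (10,2,9)→(9,-2,10)
f: reduced (well bottom): (9,-2,10) with a≤c, −a<b≤a
g is negative-definite; reduce −g:
−g: flip: (14,-6,7)→(7,6,14)
−g: reduced (well bottom): (7,6,14) with a≤c, −a<b≤a
flip sign back: reduced form of g is (-7,-6,-14)
reduced forms (9, -2, 10) vs (-7, -6, -14) ⇒ inequivalent

no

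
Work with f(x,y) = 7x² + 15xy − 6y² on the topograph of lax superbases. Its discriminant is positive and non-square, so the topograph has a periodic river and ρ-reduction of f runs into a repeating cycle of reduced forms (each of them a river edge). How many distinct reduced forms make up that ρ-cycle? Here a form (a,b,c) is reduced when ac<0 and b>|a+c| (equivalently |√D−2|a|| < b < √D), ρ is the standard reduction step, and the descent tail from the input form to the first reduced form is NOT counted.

D = 393, ⌊√D⌋ = 19
river: ρ → (-6,9,13)
river: ρ → (13,17,-2)
river: ρ → (-2,19,4)
river: ρ → (4,13,-14)
river: ρ → (-14,15,3)
river: ρ → (3,15,-14)
river: ρ → (-14,13,4)
river: ρ → (4,19,-2)
river: ρ → (-2,17,13)
river: ρ → (13,9,-6)
river: ρ → (-6,15,7)
river: ρ → (7,13,-8)
river: ρ → (-8,19,1)
river: ρ → (1,19,-8)
river: ρ → (-8,13,7)
river: ρ → (7,15,-6)
ρ-cycle length = 16 (tail of 0 descent steps not counted)

16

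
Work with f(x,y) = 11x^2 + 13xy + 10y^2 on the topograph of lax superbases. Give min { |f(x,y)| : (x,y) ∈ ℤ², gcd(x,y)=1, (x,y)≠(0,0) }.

translate: b→-9 (≡13 mod 22), so (11,13,10)→(11,-9,8)
flip: (11,-9,8)→(8,9,11)
translate: b→-7 (≡9 mod 16), so (8,9,11)→(8,-7,10)
reduced (well bottom): (8,-7,10) with a≤c, −a<b≤a
well minimum = a = 8

8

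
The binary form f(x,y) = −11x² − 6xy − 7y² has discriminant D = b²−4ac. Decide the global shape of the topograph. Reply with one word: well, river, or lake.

D = b²−4ac = (-6)² − 4·(-11)·(-7) = -272
D < 0 ⇒ definite ⇒ every region one sign ⇒ single well

well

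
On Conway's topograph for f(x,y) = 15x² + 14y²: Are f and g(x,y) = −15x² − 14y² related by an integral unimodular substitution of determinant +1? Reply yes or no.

D₁ = -840, D₂ = -840
f: flip: (15,0,14)→(14,0,15)
f: reduced (well bottom): (14,0,15) with a≤c, −a<b≤a
g is negative-definite; reduce −g:
−g: flip: (15,0,14)→(14,0,15)
−g: reduced (well bottom): (14,0,15) with a≤c, −a<b≤a
flip sign back: reduced form of g is (-14,0,-15)
reduced forms (14, 0, 15) vs (-14, 0, -15) ⇒ inequivalent

no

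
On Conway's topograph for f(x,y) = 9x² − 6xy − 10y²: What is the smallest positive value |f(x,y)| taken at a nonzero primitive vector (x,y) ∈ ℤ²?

descent: ρ → (-10,6,9)  [lands on river]
river: ρ → (9,12,-7)
river: ρ → (-7,16,5)
river: ρ → (5,14,-10)
closes: descent 1, river 4
min |a| on river = 5

5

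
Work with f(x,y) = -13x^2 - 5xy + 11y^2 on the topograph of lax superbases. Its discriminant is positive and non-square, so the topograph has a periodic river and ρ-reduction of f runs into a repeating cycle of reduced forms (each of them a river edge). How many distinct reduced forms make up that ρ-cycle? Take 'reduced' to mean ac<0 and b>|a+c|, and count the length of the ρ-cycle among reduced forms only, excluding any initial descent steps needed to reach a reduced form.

D = 597, ⌊√D⌋ = 24
descent: ρ → (11,5,-13)  [lands on river]
river: ρ → (-13,21,3)
river: ρ → (3,21,-13)
river: ρ → (-13,5,11)
river: ρ → (11,17,-7)
river: ρ → (-7,11,17)
river: ρ → (17,23,-1)
river: ρ → (-1,23,17)
river: ρ → (17,11,-7)
river: ρ → (-7,17,11)
ρ-cycle length = 10 (tail of 1 descent step not counted)

10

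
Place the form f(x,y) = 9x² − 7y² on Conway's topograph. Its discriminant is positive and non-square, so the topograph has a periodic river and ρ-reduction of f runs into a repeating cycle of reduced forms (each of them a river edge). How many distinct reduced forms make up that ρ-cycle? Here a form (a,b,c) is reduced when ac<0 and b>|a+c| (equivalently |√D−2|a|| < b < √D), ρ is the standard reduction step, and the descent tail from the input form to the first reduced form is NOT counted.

D = 252, ⌊√D⌋ = 15
descent: ρ → (-7,14,2)  [lands on river]
river: ρ → (2,14,-7)
ρ-cycle length = 2 (tail of 1 descent step not counted)

2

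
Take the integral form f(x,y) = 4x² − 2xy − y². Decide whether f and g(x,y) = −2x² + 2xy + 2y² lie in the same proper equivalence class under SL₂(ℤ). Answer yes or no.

D₁ = 20, D₂ = 20
river cycle of f (length 2): (-1, 4, 1), (1, 4, -1)
river cycle of g (length 2): (2, 2, -2), (-2, 2, 2)
cycles differ ⇒ inequivalent

no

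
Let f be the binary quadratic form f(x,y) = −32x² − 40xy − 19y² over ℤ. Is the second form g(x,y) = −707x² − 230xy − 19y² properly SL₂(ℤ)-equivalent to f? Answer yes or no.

D₁ = -832, D₂ = -832
f is negative-definite; reduce −f:
−f: translate: b→-24 (≡40 mod 64), so (32,40,19)→(32,-24,11)
−f: flip: (32,-24,11)→(11,24,32)
−f: translate: b→2 (≡24 mod 22), so (11,24,32)→(11,2,19)
−f: reduced (well bottom): (11,2,19) with a≤c, −a<b≤a
flip sign back: reduced form of f is (-11,-2,-19)
g is negative-definite; reduce −g:
−g: flip: (707,230,19)→(19,-230,707)
−g: translate: b→-2 (≡-230 mod 38), so (19,-230,707)→(19,-2,11)
−g: flip: (19,-2,11)→(11,2,19)
−g: reduced (well bottom): (11,2,19) with a≤c, −a<b≤a
flip sign back: reduced form of g is (-11,-2,-19)
reduced forms (-11, -2, -19) vs (-11, -2, -19) ⇒ equivalent

yes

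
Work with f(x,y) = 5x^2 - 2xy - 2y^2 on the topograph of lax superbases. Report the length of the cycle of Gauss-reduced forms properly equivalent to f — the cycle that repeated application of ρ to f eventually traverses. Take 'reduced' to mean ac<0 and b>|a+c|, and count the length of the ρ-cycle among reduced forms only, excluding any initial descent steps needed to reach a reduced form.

D = 44, ⌊√D⌋ = 6
descent: ρ → (-2,6,1)  [lands on river]
river: ρ → (1,6,-2)
ρ-cycle length = 2 (tail of 1 descent step not counted)

2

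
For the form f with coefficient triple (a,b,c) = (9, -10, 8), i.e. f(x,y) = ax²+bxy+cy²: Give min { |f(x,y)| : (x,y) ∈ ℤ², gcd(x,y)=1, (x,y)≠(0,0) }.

translate: b→8 (≡-10 mod 18), so (9,-10,8)→(9,8,7)
flip: (9,8,7)→(7,-8,9)
translate: b→6 (≡-8 mod 14), so (7,-8,9)→(7,6,8)
reduced (well bottom): (7,6,8) with a≤c, −a<b≤a
well minimum = a = 7

7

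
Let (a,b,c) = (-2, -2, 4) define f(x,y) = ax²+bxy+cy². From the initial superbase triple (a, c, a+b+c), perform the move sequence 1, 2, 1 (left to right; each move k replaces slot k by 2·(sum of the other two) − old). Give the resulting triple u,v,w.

start (-2,4,0) = (f(1,0),f(0,1),f(1,1))
replace slot 1: 2·(4+0) − (-2) = 10 → (10,4,0)
replace slot 2: 2·(10+0) − 4 = 16 → (10,16,0)
replace slot 1: 2·(16+0) − 10 = 22 → (22,16,0)

22,16,0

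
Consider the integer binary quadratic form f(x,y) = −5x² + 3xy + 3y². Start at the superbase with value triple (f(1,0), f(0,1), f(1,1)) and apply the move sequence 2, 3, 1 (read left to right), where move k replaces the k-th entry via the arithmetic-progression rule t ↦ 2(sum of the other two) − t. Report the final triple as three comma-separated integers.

start (-5,3,1) = (f(1,0),f(0,1),f(1,1))
replace slot 2: 2·((-5)+1) − 3 = -11 → (-5,-11,1)
replace slot 3: 2·((-5)+(-11)) − 1 = -33 → (-5,-11,-33)
replace slot 1: 2·((-11)+(-33)) − (-5) = -83 → (-83,-11,-33)

-83,-11,-33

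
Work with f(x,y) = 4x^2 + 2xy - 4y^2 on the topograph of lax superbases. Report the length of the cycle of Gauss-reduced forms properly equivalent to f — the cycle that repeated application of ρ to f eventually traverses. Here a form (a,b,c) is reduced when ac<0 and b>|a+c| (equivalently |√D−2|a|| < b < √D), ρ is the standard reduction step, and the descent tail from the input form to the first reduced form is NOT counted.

D = 68, ⌊√D⌋ = 8
river: ρ → (-4,6,2)
river: ρ → (2,6,-4)
river: ρ → (-4,2,4)
river: ρ → (4,6,-2)
river: ρ → (-2,6,4)
river: ρ → (4,2,-4)
ρ-cycle length = 6 (tail of 0 descent steps not counted)

6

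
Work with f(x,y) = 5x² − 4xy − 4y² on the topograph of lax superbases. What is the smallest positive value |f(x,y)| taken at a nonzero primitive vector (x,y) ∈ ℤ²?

descent: ρ → (-4,4,5)  [lands on river]
river: ρ → (5,6,-3)
river: ρ → (-3,6,5)
river: ρ → (5,4,-4)
closes: descent 1, river 4
min |a| on river = 3

3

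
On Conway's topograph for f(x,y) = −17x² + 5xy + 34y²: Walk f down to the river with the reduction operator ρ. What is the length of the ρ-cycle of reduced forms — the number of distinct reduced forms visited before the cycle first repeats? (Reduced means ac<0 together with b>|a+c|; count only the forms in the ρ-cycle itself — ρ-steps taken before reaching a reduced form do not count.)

D = 2337, ⌊√D⌋ = 48
descent: ρ → (34,-5,-17)
descent: ρ → (-17,39,12)  [lands on river]
river: ρ → (12,33,-26)
river: ρ → (-26,19,19)
river: ρ → (19,19,-26)
river: ρ → (-26,33,12)
river: ρ → (12,39,-17)
river: ρ → (-17,29,22)
river: ρ → (22,15,-24)
river: ρ → (-24,33,13)
river: ρ → (13,45,-6)
river: ρ → (-6,39,34)
river: ρ → (34,29,-11)
river: ρ → (-11,37,22)
river: ρ → (22,7,-26)
river: ρ → (-26,45,3)
river: ρ → (3,45,-26)
river: ρ → (-26,7,22)
river: ρ → (22,37,-11)
river: ρ → (-11,29,34)
river: ρ → (34,39,-6)
river: ρ → (-6,45,13)
river: ρ → (13,33,-24)
river: ρ → (-24,15,22)
river: ρ → (22,29,-17)
ρ-cycle length = 24 (tail of 2 descent steps not counted)

24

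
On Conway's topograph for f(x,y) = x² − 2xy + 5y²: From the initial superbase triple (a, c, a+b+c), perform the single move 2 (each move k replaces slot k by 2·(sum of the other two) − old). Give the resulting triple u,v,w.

start (1,5,4) = (f(1,0),f(0,1),f(1,1))
replace slot 2: 2·(1+4) − 5 = 5 → (1,5,4)

1,5,4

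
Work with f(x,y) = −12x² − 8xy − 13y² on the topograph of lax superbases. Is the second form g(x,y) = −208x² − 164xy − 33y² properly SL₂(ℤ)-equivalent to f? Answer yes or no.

D₁ = -560, D₂ = -560
f is negative-definite; reduce −f:
−f: reduced (well bottom): (12,8,13) with a≤c, −a<b≤a
flip sign back: reduced form of f is (-12,-8,-13)
g is negative-definite; reduce −g:
−g: flip: (208,164,33)→(33,-164,208)
−g: translate: b→-32 (≡-164 mod 66), so (33,-164,208)→(33,-32,12)
−g: flip: (33,-32,12)→(12,32,33)
−g: translate: b→8 (≡32 mod 24), so (12,32,33)→(12,8,13)
−g: reduced (well bottom): (12,8,13) with a≤c, −a<b≤a
flip sign back: reduced form of g is (-12,-8,-13)
reduced forms (-12, -8, -13) vs (-12, -8, -13) ⇒ equivalent

yes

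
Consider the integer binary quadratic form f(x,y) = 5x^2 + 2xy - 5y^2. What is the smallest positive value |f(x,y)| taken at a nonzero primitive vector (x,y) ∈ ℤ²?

river: ρ → (-5,8,2)
river: ρ → (2,8,-5)
river: ρ → (-5,2,5)
river: ρ → (5,8,-2)
river: ρ → (-2,8,5)
river: ρ → (5,2,-5)
closes: descent 0, river 6
min |a| on river = 2

2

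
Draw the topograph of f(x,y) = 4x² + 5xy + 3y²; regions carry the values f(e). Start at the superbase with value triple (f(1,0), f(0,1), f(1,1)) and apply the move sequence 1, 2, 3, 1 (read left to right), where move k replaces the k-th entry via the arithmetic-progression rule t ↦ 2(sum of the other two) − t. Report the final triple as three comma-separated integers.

start (4,3,12) = (f(1,0),f(0,1),f(1,1))
replace slot 1: 2·(3+12) − 4 = 26 → (26,3,12)
replace slot 2: 2·(26+12) − 3 = 73 → (26,73,12)
replace slot 3: 2·(26+73) − 12 = 186 → (26,73,186)
replace slot 1: 2·(73+186) − 26 = 492 → (492,73,186)

492,73,186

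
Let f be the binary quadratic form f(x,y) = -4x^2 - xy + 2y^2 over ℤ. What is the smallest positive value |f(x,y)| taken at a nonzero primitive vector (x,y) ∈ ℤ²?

descent: ρ → (2,5,-1)  [lands on river]
river: ρ → (-1,5,2)
river: ρ → (2,3,-3)
river: ρ → (-3,3,2)
closes: descent 1, river 4
min |a| on river = 1

1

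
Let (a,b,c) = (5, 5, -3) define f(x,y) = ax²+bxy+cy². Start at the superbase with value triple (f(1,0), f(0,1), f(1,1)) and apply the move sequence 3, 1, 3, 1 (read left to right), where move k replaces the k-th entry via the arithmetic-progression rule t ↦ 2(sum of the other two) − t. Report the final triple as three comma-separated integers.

start (5,-3,7) = (f(1,0),f(0,1),f(1,1))
replace slot 3: 2·(5+(-3)) − 7 = -3 → (5,-3,-3)
replace slot 1: 2·((-3)+(-3)) − 5 = -17 → (-17,-3,-3)
replace slot 3: 2·((-17)+(-3)) − (-3) = -37 → (-17,-3,-37)
replace slot 1: 2·((-3)+(-37)) − (-17) = -63 → (-63,-3,-37)

-63,-3,-37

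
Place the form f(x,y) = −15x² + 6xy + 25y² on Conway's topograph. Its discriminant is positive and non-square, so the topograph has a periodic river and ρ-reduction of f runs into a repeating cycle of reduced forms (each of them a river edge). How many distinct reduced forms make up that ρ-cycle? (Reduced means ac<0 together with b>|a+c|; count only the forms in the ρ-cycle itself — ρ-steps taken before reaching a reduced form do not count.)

D = 1536, ⌊√D⌋ = 39
descent: ρ → (25,-6,-15)
descent: ρ → (-15,36,4)  [lands on river]
river: ρ → (4,36,-15)
river: ρ → (-15,24,16)
river: ρ → (16,8,-23)
river: ρ → (-23,38,1)
river: ρ → (1,38,-23)
river: ρ → (-23,8,16)
river: ρ → (16,24,-15)
ρ-cycle length = 8 (tail of 2 descent steps not counted)

8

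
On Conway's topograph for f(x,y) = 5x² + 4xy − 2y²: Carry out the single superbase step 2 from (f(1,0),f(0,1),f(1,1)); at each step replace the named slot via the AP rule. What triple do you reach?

start (5,-2,7) = (f(1,0),f(0,1),f(1,1))
replace slot 2: 2·(5+7) − (-2) = 26 → (5,26,7)

5,26,7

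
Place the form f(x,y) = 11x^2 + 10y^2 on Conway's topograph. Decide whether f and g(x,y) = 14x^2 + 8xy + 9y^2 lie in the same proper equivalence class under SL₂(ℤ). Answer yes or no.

D₁ = -440, D₂ = -440
f: flip: (11,0,10)→(10,0,11)
f: reduced (well bottom): (10,0,11) with a≤c, −a<b≤a
g: flip: (14,8,9)→(9,-8,14)
g: reduced (well bottom): (9,-8,14) with a≤c, −a<b≤a
reduced forms (10, 0, 11) vs (9, -8, 14) ⇒ inequivalent

no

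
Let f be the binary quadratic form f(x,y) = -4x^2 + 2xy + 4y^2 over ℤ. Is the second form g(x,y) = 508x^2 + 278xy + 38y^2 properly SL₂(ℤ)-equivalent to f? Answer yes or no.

D₁ = 68, D₂ = 68
river cycle of f (length 6): (4, 6, -2), (-2, 6, 4), (4, 2, -4), (-4, 6, 2), (2, 6, -4), (-4, 2, 4)
river cycle of g (length 6): (4, 6, -2), (-2, 6, 4), (4, 2, -4), (-4, 6, 2), (2, 6, -4), (-4, 2, 4)
cycles coincide ⇒ equivalent

yes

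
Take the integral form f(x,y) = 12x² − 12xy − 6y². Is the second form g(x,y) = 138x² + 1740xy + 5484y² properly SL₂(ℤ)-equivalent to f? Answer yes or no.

D₁ = 432, D₂ = 432
river cycle of f (length 2): (-6, 12, 12), (12, 12, -6)
river cycle of g (length 2): (12, 12, -6), (-6, 12, 12)
cycles coincide ⇒ equivalent

yes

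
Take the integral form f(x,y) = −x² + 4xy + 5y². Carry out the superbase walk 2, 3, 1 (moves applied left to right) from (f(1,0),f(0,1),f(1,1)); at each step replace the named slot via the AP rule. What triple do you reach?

start (-1,5,8) = (f(1,0),f(0,1),f(1,1))
replace slot 2: 2·((-1)+8) − 5 = 9 → (-1,9,8)
replace slot 3: 2·((-1)+9) − 8 = 8 → (-1,9,8)
replace slot 1: 2·(9+8) − (-1) = 35 → (35,9,8)

35,9,8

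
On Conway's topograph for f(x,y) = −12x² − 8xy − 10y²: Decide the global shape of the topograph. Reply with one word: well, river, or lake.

D = b²−4ac = (-8)² − 4·(-12)·(-10) = -416
D < 0 ⇒ definite ⇒ every region one sign ⇒ single well

well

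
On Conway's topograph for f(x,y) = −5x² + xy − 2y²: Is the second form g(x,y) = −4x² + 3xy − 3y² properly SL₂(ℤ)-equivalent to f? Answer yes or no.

D₁ = -39, D₂ = -39
f is negative-definite; reduce −f:
−f: flip: (5,-1,2)→(2,1,5)
−f: reduced (well bottom): (2,1,5) with a≤c, −a<b≤a
flip sign back: reduced form of f is (-2,-1,-5)
g is negative-definite; reduce −g:
−g: flip: (4,-3,3)→(3,3,4)
−g: reduced (well bottom): (3,3,4) with a≤c, −a<b≤a
flip sign back: reduced form of g is (-3,-3,-4)
reduced forms (-2, -1, -5) vs (-3, -3, -4) ⇒ inequivalent

no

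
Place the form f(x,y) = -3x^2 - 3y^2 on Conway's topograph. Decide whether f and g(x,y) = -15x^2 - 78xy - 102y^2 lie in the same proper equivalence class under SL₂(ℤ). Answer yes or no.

D₁ = -36, D₂ = -36
f is negative-definite; reduce −f:
−f: reduced (well bottom): (3,0,3) with a≤c, −a<b≤a
flip sign back: reduced form of f is (-3,0,-3)
g is negative-definite; reduce −g:
−g: translate: b→-12 (≡78 mod 30), so (15,78,102)→(15,-12,3)
−g: flip: (15,-12,3)→(3,12,15)
−g: translate: b→0 (≡12 mod 6), so (3,12,15)→(3,0,3)
−g: reduced (well bottom): (3,0,3) with a≤c, −a<b≤a
flip sign back: reduced form of g is (-3,0,-3)
reduced forms (-3, 0, -3) vs (-3, 0, -3) ⇒ equivalent

yes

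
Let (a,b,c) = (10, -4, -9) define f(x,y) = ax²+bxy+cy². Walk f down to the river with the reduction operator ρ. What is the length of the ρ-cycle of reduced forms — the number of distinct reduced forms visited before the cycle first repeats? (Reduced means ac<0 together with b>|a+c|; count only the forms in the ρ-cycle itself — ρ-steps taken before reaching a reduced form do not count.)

D = 376, ⌊√D⌋ = 19
descent: ρ → (-9,4,10)  [lands on river]
river: ρ → (10,16,-3)
river: ρ → (-3,14,15)
river: ρ → (15,16,-2)
river: ρ → (-2,16,15)
river: ρ → (15,14,-3)
river: ρ → (-3,16,10)
river: ρ → (10,4,-9)
river: ρ → (-9,14,5)
river: ρ → (5,16,-6)
river: ρ → (-6,8,13)
river: ρ → (13,18,-1)
river: ρ → (-1,18,13)
river: ρ → (13,8,-6)
river: ρ → (-6,16,5)
river: ρ → (5,14,-9)
ρ-cycle length = 16 (tail of 1 descent step not counted)

16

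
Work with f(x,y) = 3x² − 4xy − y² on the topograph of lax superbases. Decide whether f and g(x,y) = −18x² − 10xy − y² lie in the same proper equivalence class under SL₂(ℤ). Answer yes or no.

D₁ = 28, D₂ = 28
river cycle of f (length 4): (-1, 4, 3), (3, 2, -2), (-2, 2, 3), (3, 4, -1)
river cycle of g (length 4): (-1, 4, 3), (3, 2, -2), (-2, 2, 3), (3, 4, -1)
cycles coincide ⇒ equivalent

yes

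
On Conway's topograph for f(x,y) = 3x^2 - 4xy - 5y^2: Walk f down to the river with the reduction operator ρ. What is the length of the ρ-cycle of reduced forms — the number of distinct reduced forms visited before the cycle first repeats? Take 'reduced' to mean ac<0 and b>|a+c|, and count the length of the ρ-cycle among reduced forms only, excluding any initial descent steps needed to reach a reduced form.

D = 76, ⌊√D⌋ = 8
descent: ρ → (-5,4,3)  [lands on river]
river: ρ → (3,8,-1)
river: ρ → (-1,8,3)
river: ρ → (3,4,-5)
river: ρ → (-5,6,2)
river: ρ → (2,6,-5)
ρ-cycle length = 6 (tail of 1 descent step not counted)

6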